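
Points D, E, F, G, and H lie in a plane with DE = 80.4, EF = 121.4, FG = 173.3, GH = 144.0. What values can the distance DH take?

0 ≤ DH ≤ 519.1

The maximum is all hops collinear in one direction: 80.4 + 121.4 + 173.3 + 144.0 = 519.1.
The longest hop is 173.3; the others sum to 345.8. Since 173.3 ≤ 345.8, the path can fold back on itself completely, so the minimum distance is 0.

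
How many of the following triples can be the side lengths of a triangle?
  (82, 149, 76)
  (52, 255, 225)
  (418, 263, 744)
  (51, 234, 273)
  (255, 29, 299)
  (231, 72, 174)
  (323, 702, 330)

(76,82,149): 76+82 > 149 → valid
(52,225,255): 52+225 > 255 → valid
(263,418,744): 263+418 ≤ 744 → not valid
(51,234,273): 51+234 > 273 → valid
(29,255,299): 29+255 ≤ 299 → not valid
(72,174,231): 72+174 > 231 → valid
(323,330,702): 323+330 ≤ 702 → not valid
4 of the 7 triples form a triangle.

4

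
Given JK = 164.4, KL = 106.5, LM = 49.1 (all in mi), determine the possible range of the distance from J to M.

8.8 ≤ JM ≤ 320.0 mi

The maximum is all hops collinear in one direction: 164.4 + 106.5 + 49.1 = 320.0.
The longest hop is 164.4; the others sum to 155.6. Folding the others back against it leaves at least 164.4 − 155.6 = 8.8.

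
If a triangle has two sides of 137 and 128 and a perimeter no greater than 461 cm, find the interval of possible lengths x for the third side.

Triangle inequality alone gives 9 < x < 265.
The perimeter condition gives x ≤ 461 − 137 − 128 = 196.
Intersecting the two: 9 < x ≤ 196.

9 < x ≤ 196 cm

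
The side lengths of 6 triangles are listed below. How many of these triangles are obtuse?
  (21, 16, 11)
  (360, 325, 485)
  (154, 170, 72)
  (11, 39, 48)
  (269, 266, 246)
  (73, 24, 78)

3

(21,16,11): 11²+16² = 377 < 441 = 21² → obtuse
(360,325,485): 325²+360² = 235225 = 485² → right
(154,170,72): 72²+154² = 28900 = 170² → right
(11,39,48): 11²+39² = 1642 < 2304 = 48² → obtuse
(269,266,246): 246²+266² = 131272 > 72361 = 269² → acute
(73,24,78): 24²+73² = 5905 < 6084 = 78² → obtuse
3 of the 6 are obtuse.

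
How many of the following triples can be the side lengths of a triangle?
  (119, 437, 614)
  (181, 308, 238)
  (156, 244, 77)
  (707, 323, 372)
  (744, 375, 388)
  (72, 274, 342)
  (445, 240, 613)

(119,437,614): 119+437 ≤ 614 → not valid
(181,238,308): 181+238 > 308 → valid
(77,156,244): 77+156 ≤ 244 → not valid
(323,372,707): 323+372 ≤ 707 → not valid
(375,388,744): 375+388 > 744 → valid
(72,274,342): 72+274 > 342 → valid
(240,445,613): 240+445 > 613 → valid
4 of the 7 triples form a triangle.

4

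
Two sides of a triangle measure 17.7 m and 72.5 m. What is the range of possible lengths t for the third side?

By the triangle inequality, t must be less than 17.7 + 72.5 = 90.2 and greater than |17.7 − 72.5| = 54.8.

54.8 < t < 90.2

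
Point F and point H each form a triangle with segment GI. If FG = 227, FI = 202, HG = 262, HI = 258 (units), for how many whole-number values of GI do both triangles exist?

403

From triangle FGI: 25 < GI < 429.
From triangle HGI: 4 < GI < 520.
Intersection: 25 < GI < 429, so integers 26 through 428: 403 values.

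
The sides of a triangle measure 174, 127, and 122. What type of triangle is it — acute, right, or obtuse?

acute

Compare the square of the longest side to the sum of squares of the other two: 122² + 127² = 31013 > 30276 = 174².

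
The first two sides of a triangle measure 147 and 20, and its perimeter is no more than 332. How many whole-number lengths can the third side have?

Triangle inequality: 127 < x < 167. Perimeter ≤ 332 gives x ≤ 332 − 147 − 20 = 165.
So 127 < x ≤ 165; integers 128 through 165: 38 values.

38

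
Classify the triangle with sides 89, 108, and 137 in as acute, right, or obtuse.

Compare the square of the longest side to the sum of squares of the other two: 89² + 108² = 19585 > 18769 = 137².

acute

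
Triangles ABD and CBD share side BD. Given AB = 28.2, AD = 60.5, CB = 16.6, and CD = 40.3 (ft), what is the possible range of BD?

From triangle ABD: |28.2 − 60.5| < BD < 28.2 + 60.5, i.e. 32.3 < BD < 88.7.
From triangle CBD: 23.7 < BD < 56.9.
Both must hold, so BD lies in the intersection.

32.3 < BD < 56.9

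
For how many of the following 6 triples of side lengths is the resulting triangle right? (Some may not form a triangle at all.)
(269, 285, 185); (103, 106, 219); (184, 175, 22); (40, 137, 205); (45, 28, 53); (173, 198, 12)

(269,285,185): 185²+269² = 106586 > 81225 = 285² → acute
(103,106,219): 103+106 ≤ 219, not a triangle
(184,175,22): 22²+175² = 31109 < 33856 = 184² → obtuse
(40,137,205): 40+137 ≤ 205, not a triangle
(45,28,53): 28²+45² = 2809 = 53² → right
(173,198,12): 12+173 ≤ 198, not a triangle
1 of the 6 is right.

1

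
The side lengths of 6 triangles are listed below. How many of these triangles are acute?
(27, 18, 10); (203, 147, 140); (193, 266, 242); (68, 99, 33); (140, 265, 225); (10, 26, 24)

1

(27,18,10): 10²+18² = 424 < 729 = 27² → obtuse
(203,147,140): 140²+147² = 41209 = 203² → right
(193,266,242): 193²+242² = 95813 > 70756 = 266² → acute
(68,99,33): 33²+68² = 5713 < 9801 = 99² → obtuse
(140,265,225): 140²+225² = 70225 = 265² → right
(10,26,24): 10²+24² = 676 = 26² → right
1 of the 6 is acute.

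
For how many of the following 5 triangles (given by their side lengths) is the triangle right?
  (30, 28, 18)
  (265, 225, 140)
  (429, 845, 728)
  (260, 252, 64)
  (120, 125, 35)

4

(30,28,18): 18²+28² = 1108 > 900 = 30² → acute
(265,225,140): 140²+225² = 70225 = 265² → right
(429,845,728): 429²+728² = 714025 = 845² → right
(260,252,64): 64²+252² = 67600 = 260² → right
(120,125,35): 35²+120² = 15625 = 125² → right
4 of the 5 are right.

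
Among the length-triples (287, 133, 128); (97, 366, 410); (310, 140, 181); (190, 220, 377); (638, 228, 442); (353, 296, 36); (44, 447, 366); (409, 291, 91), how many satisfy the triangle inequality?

(128,133,287): 128+133 ≤ 287 → not valid
(97,366,410): 97+366 > 410 → valid
(140,181,310): 140+181 > 310 → valid
(190,220,377): 190+220 > 377 → valid
(228,442,638): 228+442 > 638 → valid
(36,296,353): 36+296 ≤ 353 → not valid
(44,366,447): 44+366 ≤ 447 → not valid
(91,291,409): 91+291 ≤ 409 → not valid
4 of the 8 triples form a triangle.

4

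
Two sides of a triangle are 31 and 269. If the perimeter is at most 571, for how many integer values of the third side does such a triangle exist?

33

Triangle inequality: 238 < x < 300. Perimeter ≤ 571 gives x ≤ 571 − 31 − 269 = 271.
So 238 < x ≤ 271; integers 239 through 271: 33 values.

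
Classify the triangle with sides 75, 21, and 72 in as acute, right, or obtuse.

Compare the square of the longest side to the sum of squares of the other two: 21² + 72² = 5625 = 75².

right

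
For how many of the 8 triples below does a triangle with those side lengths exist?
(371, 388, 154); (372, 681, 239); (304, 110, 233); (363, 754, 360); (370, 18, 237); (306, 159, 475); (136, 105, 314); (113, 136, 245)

(154,371,388): 154+371 > 388 → valid
(239,372,681): 239+372 ≤ 681 → not valid
(110,233,304): 110+233 > 304 → valid
(360,363,754): 360+363 ≤ 754 → not valid
(18,237,370): 18+237 ≤ 370 → not valid
(159,306,475): 159+306 ≤ 475 → not valid
(105,136,314): 105+136 ≤ 314 → not valid
(113,136,245): 113+136 > 245 → valid
3 of the 8 triples form a triangle.

3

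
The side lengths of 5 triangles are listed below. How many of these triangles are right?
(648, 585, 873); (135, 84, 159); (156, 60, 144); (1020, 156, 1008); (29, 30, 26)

4

(648,585,873): 585²+648² = 762129 = 873² → right
(135,84,159): 84²+135² = 25281 = 159² → right
(156,60,144): 60²+144² = 24336 = 156² → right
(1020,156,1008): 156²+1008² = 1040400 = 1020² → right
(29,30,26): 26²+29² = 1517 > 900 = 30² → acute
4 of the 5 are right.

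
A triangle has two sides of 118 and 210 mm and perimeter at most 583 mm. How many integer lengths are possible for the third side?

163

Triangle inequality: 92 < x < 328. Perimeter ≤ 583 gives x ≤ 583 − 118 − 210 = 255.
So 92 < x ≤ 255; integers 93 through 255: 163 values.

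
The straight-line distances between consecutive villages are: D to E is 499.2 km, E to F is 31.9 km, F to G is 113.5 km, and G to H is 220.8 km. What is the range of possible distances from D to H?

The maximum is all hops collinear in one direction: 499.2 + 31.9 + 113.5 + 220.8 = 865.4.
The longest hop is 499.2; the others sum to 366.2. Folding the others back against it leaves at least 499.2 − 366.2 = 133.0.

133.0 ≤ DH ≤ 865.4 km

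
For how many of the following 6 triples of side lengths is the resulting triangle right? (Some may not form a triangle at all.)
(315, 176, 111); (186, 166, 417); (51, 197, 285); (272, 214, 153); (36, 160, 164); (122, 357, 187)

1

(315,176,111): 111+176 ≤ 315, not a triangle
(186,166,417): 166+186 ≤ 417, not a triangle
(51,197,285): 51+197 ≤ 285, not a triangle
(272,214,153): 153²+214² = 69205 < 73984 = 272² → obtuse
(36,160,164): 36²+160² = 26896 = 164² → right
(122,357,187): 122+187 ≤ 357, not a triangle
1 of the 6 is right.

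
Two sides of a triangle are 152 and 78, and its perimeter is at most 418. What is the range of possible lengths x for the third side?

Triangle inequality alone gives 74 < x < 230.
The perimeter condition gives x ≤ 418 − 152 − 78 = 188.
Intersecting the two: 74 < x ≤ 188.

74 < x ≤ 188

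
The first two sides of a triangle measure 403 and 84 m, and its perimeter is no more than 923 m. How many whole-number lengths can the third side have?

Triangle inequality: 319 < x < 487. Perimeter ≤ 923 gives x ≤ 923 − 403 − 84 = 436.
So 319 < x ≤ 436; integers 320 through 436: 117 values.

117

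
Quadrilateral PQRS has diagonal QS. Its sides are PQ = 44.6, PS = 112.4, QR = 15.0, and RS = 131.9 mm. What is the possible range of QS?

From triangle PQS: |44.6 − 112.4| < QS < 44.6 + 112.4, i.e. 67.8 < QS < 157.0.
From triangle RQS: 116.9 < QS < 146.9.
Both must hold, so QS lies in the intersection.

116.9 < QS < 146.9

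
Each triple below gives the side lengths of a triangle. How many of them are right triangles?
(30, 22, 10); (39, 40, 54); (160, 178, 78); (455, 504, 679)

2

(30,22,10): 10²+22² = 584 < 900 = 30² → obtuse
(39,40,54): 39²+40² = 3121 > 2916 = 54² → acute
(160,178,78): 78²+160² = 31684 = 178² → right
(455,504,679): 455²+504² = 461041 = 679² → right
2 of the 4 are right.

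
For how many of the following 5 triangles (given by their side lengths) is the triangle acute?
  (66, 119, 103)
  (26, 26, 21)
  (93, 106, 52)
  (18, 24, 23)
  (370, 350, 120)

4

(66,119,103): 66²+103² = 14965 > 14161 = 119² → acute
(26,26,21): 21²+26² = 1117 > 676 = 26² → acute
(93,106,52): 52²+93² = 11353 > 11236 = 106² → acute
(18,24,23): 18²+23² = 853 > 576 = 24² → acute
(370,350,120): 120²+350² = 136900 = 370² → right
4 of the 5 are acute.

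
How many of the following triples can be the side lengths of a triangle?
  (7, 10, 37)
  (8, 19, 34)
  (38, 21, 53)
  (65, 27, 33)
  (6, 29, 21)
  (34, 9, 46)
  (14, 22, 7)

(7,10,37): 7+10 ≤ 37 → not valid
(8,19,34): 8+19 ≤ 34 → not valid
(21,38,53): 21+38 > 53 → valid
(27,33,65): 27+33 ≤ 65 → not valid
(6,21,29): 6+21 ≤ 29 → not valid
(9,34,46): 9+34 ≤ 46 → not valid
(7,14,22): 7+14 ≤ 22 → not valid
1 of the 7 triples forms a triangle.

1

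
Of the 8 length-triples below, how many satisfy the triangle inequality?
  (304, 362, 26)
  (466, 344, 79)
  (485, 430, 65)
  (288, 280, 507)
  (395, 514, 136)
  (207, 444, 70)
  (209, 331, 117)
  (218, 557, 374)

(26,304,362): 26+304 ≤ 362 → not valid
(79,344,466): 79+344 ≤ 466 → not valid
(65,430,485): 65+430 > 485 → valid
(280,288,507): 280+288 > 507 → valid
(136,395,514): 136+395 > 514 → valid
(70,207,444): 70+207 ≤ 444 → not valid
(117,209,331): 117+209 ≤ 331 → not valid
(218,374,557): 218+374 > 557 → valid
4 of the 8 triples form a triangle.

4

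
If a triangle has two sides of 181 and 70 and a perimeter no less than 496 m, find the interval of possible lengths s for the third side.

Triangle inequality alone gives 111 < s < 251.
The perimeter condition gives s ≥ 496 − 181 − 70 = 245.
Intersecting the two: 245 ≤ s < 251.

245 ≤ s < 251 m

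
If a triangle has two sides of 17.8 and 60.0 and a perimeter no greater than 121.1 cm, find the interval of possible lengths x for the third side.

42.2 < x ≤ 43.3 cm

Triangle inequality alone gives 42.2 < x < 77.8.
The perimeter condition gives x ≤ 121.1 − 17.8 − 60.0 = 43.3.
Intersecting the two: 42.2 < x ≤ 43.3.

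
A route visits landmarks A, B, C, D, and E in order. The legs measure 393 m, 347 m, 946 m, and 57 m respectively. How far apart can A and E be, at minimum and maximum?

149 ≤ AE ≤ 1743 m

The maximum is all hops collinear in one direction: 393 + 347 + 946 + 57 = 1743.
The longest hop is 946; the others sum to 797. Folding the others back against it leaves at least 946 − 797 = 149.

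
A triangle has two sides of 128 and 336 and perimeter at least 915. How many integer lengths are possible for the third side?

Triangle inequality: 208 < x < 464. Perimeter ≥ 915 gives x ≥ 915 − 128 − 336 = 451.
So 451 ≤ x < 464; integers 451 through 463: 13 values.

13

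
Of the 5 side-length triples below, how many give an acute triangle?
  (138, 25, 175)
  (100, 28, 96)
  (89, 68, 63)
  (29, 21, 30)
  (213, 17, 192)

(138,25,175): 25+138 ≤ 175, not a triangle
(100,28,96): 28²+96² = 10000 = 100² → right
(89,68,63): 63²+68² = 8593 > 7921 = 89² → acute
(29,21,30): 21²+29² = 1282 > 900 = 30² → acute
(213,17,192): 17+192 ≤ 213, not a triangle
2 of the 5 are acute.

2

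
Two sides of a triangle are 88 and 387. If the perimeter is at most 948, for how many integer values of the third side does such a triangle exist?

Triangle inequality: 299 < x < 475. Perimeter ≤ 948 gives x ≤ 948 − 88 − 387 = 473.
So 299 < x ≤ 473; integers 300 through 473: 174 values.

174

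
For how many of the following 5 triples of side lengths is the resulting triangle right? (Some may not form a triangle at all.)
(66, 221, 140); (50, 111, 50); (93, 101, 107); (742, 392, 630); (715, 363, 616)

2

(66,221,140): 66+140 ≤ 221, not a triangle
(50,111,50): 50+50 ≤ 111, not a triangle
(93,101,107): 93²+101² = 18850 > 11449 = 107² → acute
(742,392,630): 392²+630² = 550564 = 742² → right
(715,363,616): 363²+616² = 511225 = 715² → right
2 of the 5 are right.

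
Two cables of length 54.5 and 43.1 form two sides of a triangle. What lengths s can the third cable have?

11.4 < s < 97.6

By the triangle inequality, s must be less than 54.5 + 43.1 = 97.6 and greater than |54.5 − 43.1| = 11.4.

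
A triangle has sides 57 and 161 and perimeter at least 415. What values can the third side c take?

197 ≤ c < 218

Triangle inequality alone gives 104 < c < 218.
The perimeter condition gives c ≥ 415 − 57 − 161 = 197.
Intersecting the two: 197 ≤ c < 218.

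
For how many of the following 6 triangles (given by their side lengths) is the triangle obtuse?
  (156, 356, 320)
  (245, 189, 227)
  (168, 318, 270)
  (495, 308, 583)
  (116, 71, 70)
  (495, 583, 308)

(156,356,320): 156²+320² = 126736 = 356² → right
(245,189,227): 189²+227² = 87250 > 60025 = 245² → acute
(168,318,270): 168²+270² = 101124 = 318² → right
(495,308,583): 308²+495² = 339889 = 583² → right
(116,71,70): 70²+71² = 9941 < 13456 = 116² → obtuse
(495,583,308): 308²+495² = 339889 = 583² → right
1 of the 6 is obtuse.

1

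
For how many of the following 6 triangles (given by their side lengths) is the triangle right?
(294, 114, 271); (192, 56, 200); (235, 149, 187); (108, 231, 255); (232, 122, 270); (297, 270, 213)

2

(294,114,271): 114²+271² = 86437 > 86436 = 294² → acute
(192,56,200): 56²+192² = 40000 = 200² → right
(235,149,187): 149²+187² = 57170 > 55225 = 235² → acute
(108,231,255): 108²+231² = 65025 = 255² → right
(232,122,270): 122²+232² = 68708 < 72900 = 270² → obtuse
(297,270,213): 213²+270² = 118269 > 88209 = 297² → acute
2 of the 6 are right.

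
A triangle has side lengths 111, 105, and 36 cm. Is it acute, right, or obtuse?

Compare the square of the longest side to the sum of squares of the other two: 36² + 105² = 12321 = 111².

right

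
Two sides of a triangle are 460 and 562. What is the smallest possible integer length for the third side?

The third side must be strictly greater than |460 − 562| = 102.
The smallest integer above 102 is 103.

103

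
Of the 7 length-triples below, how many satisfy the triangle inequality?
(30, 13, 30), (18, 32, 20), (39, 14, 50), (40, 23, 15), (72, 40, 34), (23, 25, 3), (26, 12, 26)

6

(13,30,30): 13+30 > 30 → valid
(18,20,32): 18+20 > 32 → valid
(14,39,50): 14+39 > 50 → valid
(15,23,40): 15+23 ≤ 40 → not valid
(34,40,72): 34+40 > 72 → valid
(3,23,25): 3+23 > 25 → valid
(12,26,26): 12+26 > 26 → valid
6 of the 7 triples form a triangle.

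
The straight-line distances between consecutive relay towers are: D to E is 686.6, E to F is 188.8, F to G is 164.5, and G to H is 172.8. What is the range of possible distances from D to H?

160.5 ≤ DH ≤ 1212.7

The maximum is all hops collinear in one direction: 686.6 + 188.8 + 164.5 + 172.8 = 1212.7.
The longest hop is 686.6; the others sum to 526.1. Folding the others back against it leaves at least 686.6 − 526.1 = 160.5.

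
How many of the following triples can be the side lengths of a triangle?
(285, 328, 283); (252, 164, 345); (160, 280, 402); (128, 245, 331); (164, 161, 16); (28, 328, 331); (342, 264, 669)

6

(283,285,328): 283+285 > 328 → valid
(164,252,345): 164+252 > 345 → valid
(160,280,402): 160+280 > 402 → valid
(128,245,331): 128+245 > 331 → valid
(16,161,164): 16+161 > 164 → valid
(28,328,331): 28+328 > 331 → valid
(264,342,669): 264+342 ≤ 669 → not valid
6 of the 7 triples form a triangle.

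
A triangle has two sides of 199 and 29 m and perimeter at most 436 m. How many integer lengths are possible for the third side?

38

Triangle inequality: 170 < x < 228. Perimeter ≤ 436 gives x ≤ 436 − 199 − 29 = 208.
So 170 < x ≤ 208; integers 171 through 208: 38 values.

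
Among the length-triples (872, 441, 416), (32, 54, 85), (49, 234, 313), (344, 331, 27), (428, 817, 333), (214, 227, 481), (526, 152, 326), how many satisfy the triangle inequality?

2

(416,441,872): 416+441 ≤ 872 → not valid
(32,54,85): 32+54 > 85 → valid
(49,234,313): 49+234 ≤ 313 → not valid
(27,331,344): 27+331 > 344 → valid
(333,428,817): 333+428 ≤ 817 → not valid
(214,227,481): 214+227 ≤ 481 → not valid
(152,326,526): 152+326 ≤ 526 → not valid
2 of the 7 triples form a triangle.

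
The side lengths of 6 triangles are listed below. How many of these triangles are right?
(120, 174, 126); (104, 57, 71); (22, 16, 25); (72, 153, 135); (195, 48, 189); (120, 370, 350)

4

(120,174,126): 120²+126² = 30276 = 174² → right
(104,57,71): 57²+71² = 8290 < 10816 = 104² → obtuse
(22,16,25): 16²+22² = 740 > 625 = 25² → acute
(72,153,135): 72²+135² = 23409 = 153² → right
(195,48,189): 48²+189² = 38025 = 195² → right
(120,370,350): 120²+350² = 136900 = 370² → right
4 of the 6 are right.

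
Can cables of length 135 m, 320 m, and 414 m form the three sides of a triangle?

Yes

The longest side is 414, and the other two sum to 455.
Since 455 > 414, the triangle inequality holds.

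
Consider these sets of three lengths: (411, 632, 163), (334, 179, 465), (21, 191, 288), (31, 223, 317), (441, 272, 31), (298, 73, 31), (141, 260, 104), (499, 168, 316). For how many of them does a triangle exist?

(163,411,632): 163+411 ≤ 632 → not valid
(179,334,465): 179+334 > 465 → valid
(21,191,288): 21+191 ≤ 288 → not valid
(31,223,317): 31+223 ≤ 317 → not valid
(31,272,441): 31+272 ≤ 441 → not valid
(31,73,298): 31+73 ≤ 298 → not valid
(104,141,260): 104+141 ≤ 260 → not valid
(168,316,499): 168+316 ≤ 499 → not valid
1 of the 8 triples forms a triangle.

1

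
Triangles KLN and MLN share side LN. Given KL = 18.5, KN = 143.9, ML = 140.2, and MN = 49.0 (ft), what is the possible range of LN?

From triangle KLN: |18.5 − 143.9| < LN < 18.5 + 143.9, i.e. 125.4 < LN < 162.4.
From triangle MLN: 91.2 < LN < 189.2.
Both must hold, so LN lies in the intersection.

125.4 < LN < 162.4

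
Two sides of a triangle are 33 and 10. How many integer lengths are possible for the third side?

19

The third side lies in the open interval (23, 43).
Integers from 24 to 42 inclusive: 42 − 24 + 1 = 19.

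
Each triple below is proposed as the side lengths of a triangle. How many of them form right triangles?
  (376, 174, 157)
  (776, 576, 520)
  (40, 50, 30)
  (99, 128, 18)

(376,174,157): 157+174 ≤ 376, not a triangle
(776,576,520): 520²+576² = 602176 = 776² → right
(40,50,30): 30²+40² = 2500 = 50² → right
(99,128,18): 18+99 ≤ 128, not a triangle
2 of the 4 are right.

2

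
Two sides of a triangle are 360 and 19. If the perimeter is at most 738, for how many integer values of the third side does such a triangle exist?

Triangle inequality: 341 < x < 379. Perimeter ≤ 738 gives x ≤ 738 − 360 − 19 = 359.
So 341 < x ≤ 359; integers 342 through 359: 18 values.

18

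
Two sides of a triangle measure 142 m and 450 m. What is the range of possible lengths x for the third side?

308 < x < 592

By the triangle inequality, x must be less than 142 + 450 = 592 and greater than |142 − 450| = 308.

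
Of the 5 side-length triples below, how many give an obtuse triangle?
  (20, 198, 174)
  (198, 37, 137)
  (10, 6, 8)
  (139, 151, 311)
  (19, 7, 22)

1

(20,198,174): 20+174 ≤ 198, not a triangle
(198,37,137): 37+137 ≤ 198, not a triangle
(10,6,8): 6²+8² = 100 = 10² → right
(139,151,311): 139+151 ≤ 311, not a triangle
(19,7,22): 7²+19² = 410 < 484 = 22² → obtuse
1 of the 5 is obtuse.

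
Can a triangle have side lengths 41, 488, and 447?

No

The two shorter sides sum to 488, exactly equal to the longest side 488.
That gives only a degenerate (flat) triangle — the inequality must be strict.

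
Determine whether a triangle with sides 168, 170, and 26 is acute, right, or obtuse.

right

Compare the square of the longest side to the sum of squares of the other two: 26² + 168² = 28900 = 170².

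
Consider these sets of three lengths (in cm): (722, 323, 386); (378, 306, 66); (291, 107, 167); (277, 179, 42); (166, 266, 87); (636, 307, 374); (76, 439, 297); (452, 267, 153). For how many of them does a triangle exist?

(323,386,722): 323+386 ≤ 722 → not valid
(66,306,378): 66+306 ≤ 378 → not valid
(107,167,291): 107+167 ≤ 291 → not valid
(42,179,277): 42+179 ≤ 277 → not valid
(87,166,266): 87+166 ≤ 266 → not valid
(307,374,636): 307+374 > 636 → valid
(76,297,439): 76+297 ≤ 439 → not valid
(153,267,452): 153+267 ≤ 452 → not valid
1 of the 8 triples forms a triangle.

1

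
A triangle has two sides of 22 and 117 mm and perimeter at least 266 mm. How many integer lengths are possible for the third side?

Triangle inequality: 95 < x < 139. Perimeter ≥ 266 gives x ≥ 266 − 22 − 117 = 127.
So 127 ≤ x < 139; integers 127 through 138: 12 values.

12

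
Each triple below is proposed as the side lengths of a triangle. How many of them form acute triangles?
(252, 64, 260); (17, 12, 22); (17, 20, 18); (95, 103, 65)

(252,64,260): 64²+252² = 67600 = 260² → right
(17,12,22): 12²+17² = 433 < 484 = 22² → obtuse
(17,20,18): 17²+18² = 613 > 400 = 20² → acute
(95,103,65): 65²+95² = 13250 > 10609 = 103² → acute
2 of the 4 are acute.

2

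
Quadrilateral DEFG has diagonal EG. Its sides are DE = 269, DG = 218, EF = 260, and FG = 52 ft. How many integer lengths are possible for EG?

From triangle DEG: 51 < EG < 487.
From triangle FEG: 208 < EG < 312.
Intersection: 208 < EG < 312, so integers 209 through 311: 103 values.

103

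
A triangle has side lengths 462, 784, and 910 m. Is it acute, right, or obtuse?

right

Compare the square of the longest side to the sum of squares of the other two: 462² + 784² = 828100 = 910².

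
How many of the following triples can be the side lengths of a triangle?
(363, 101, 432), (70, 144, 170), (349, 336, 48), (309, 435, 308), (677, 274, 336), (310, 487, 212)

(101,363,432): 101+363 > 432 → valid
(70,144,170): 70+144 > 170 → valid
(48,336,349): 48+336 > 349 → valid
(308,309,435): 308+309 > 435 → valid
(274,336,677): 274+336 ≤ 677 → not valid
(212,310,487): 212+310 > 487 → valid
5 of the 6 triples form a triangle.

5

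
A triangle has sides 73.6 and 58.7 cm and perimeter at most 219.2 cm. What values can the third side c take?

14.9 < c ≤ 86.9

Triangle inequality alone gives 14.9 < c < 132.3.
The perimeter condition gives c ≤ 219.2 − 73.6 − 58.7 = 86.9.
Intersecting the two: 14.9 < c ≤ 86.9.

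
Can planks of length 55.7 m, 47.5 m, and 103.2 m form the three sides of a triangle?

No

The two shorter sides sum to 103.2, exactly equal to the longest side 103.2.
That gives only a degenerate (flat) triangle — the inequality must be strict.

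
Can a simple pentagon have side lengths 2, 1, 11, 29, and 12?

No

For a pentagon, each side must be shorter than the sum of the others.
Here the longest side is 29, but the remaining 4 sides sum to only 26.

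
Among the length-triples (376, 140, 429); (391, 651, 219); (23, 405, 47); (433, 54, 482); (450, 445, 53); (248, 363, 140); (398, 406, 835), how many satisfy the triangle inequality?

(140,376,429): 140+376 > 429 → valid
(219,391,651): 219+391 ≤ 651 → not valid
(23,47,405): 23+47 ≤ 405 → not valid
(54,433,482): 54+433 > 482 → valid
(53,445,450): 53+445 > 450 → valid
(140,248,363): 140+248 > 363 → valid
(398,406,835): 398+406 ≤ 835 → not valid
4 of the 7 triples form a triangle.

4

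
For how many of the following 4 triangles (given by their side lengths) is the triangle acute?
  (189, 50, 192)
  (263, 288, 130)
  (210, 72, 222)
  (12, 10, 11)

3

(189,50,192): 50²+189² = 38221 > 36864 = 192² → acute
(263,288,130): 130²+263² = 86069 > 82944 = 288² → acute
(210,72,222): 72²+210² = 49284 = 222² → right
(12,10,11): 10²+11² = 221 > 144 = 12² → acute
3 of the 4 are acute.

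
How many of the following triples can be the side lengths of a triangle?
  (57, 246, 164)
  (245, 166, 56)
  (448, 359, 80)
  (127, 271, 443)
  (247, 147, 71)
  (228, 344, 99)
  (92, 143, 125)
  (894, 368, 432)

(57,164,246): 57+164 ≤ 246 → not valid
(56,166,245): 56+166 ≤ 245 → not valid
(80,359,448): 80+359 ≤ 448 → not valid
(127,271,443): 127+271 ≤ 443 → not valid
(71,147,247): 71+147 ≤ 247 → not valid
(99,228,344): 99+228 ≤ 344 → not valid
(92,125,143): 92+125 > 143 → valid
(368,432,894): 368+432 ≤ 894 → not valid
1 of the 8 triples forms a triangle.

1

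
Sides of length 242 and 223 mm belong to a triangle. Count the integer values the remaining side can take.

445

The third side lies in the open interval (19, 465).
Integers from 20 to 464 inclusive: 464 − 20 + 1 = 445.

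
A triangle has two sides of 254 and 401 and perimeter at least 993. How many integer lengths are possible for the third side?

317

Triangle inequality: 147 < x < 655. Perimeter ≥ 993 gives x ≥ 993 − 254 − 401 = 338.
So 338 ≤ x < 655; integers 338 through 654: 317 values.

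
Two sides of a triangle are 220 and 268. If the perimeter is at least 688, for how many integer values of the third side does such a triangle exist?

288

Triangle inequality: 48 < x < 488. Perimeter ≥ 688 gives x ≥ 688 − 220 − 268 = 200.
So 200 ≤ x < 488; integers 200 through 487: 288 values.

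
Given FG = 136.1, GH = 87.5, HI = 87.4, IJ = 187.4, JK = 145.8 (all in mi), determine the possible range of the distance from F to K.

0 ≤ FK ≤ 644.2 mi

The maximum is all hops collinear in one direction: 136.1 + 87.5 + 87.4 + 187.4 + 145.8 = 644.2.
The longest hop is 187.4; the others sum to 456.8. Since 187.4 ≤ 456.8, the path can fold back on itself completely, so the minimum distance is 0.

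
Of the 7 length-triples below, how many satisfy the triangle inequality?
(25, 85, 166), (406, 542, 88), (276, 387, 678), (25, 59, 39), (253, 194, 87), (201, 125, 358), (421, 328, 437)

(25,85,166): 25+85 ≤ 166 → not valid
(88,406,542): 88+406 ≤ 542 → not valid
(276,387,678): 276+387 ≤ 678 → not valid
(25,39,59): 25+39 > 59 → valid
(87,194,253): 87+194 > 253 → valid
(125,201,358): 125+201 ≤ 358 → not valid
(328,421,437): 328+421 > 437 → valid
3 of the 7 triples form a triangle.

3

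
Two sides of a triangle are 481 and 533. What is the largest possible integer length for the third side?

The third side must be strictly less than 481 + 533 = 1014.
The largest integer below 1014 is 1013.

1013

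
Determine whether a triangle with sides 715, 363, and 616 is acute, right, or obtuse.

right

Compare the square of the longest side to the sum of squares of the other two: 363² + 616² = 511225 = 715².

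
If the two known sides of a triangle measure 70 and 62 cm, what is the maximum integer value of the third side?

131

The third side must be strictly less than 70 + 62 = 132.
The largest integer below 132 is 131.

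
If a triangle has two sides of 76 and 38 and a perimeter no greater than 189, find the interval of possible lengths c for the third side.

Triangle inequality alone gives 38 < c < 114.
The perimeter condition gives c ≤ 189 − 76 − 38 = 75.
Intersecting the two: 38 < c ≤ 75.

38 < c ≤ 75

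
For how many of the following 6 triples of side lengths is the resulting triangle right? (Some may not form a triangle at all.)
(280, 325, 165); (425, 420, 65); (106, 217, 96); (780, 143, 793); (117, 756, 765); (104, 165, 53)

(280,325,165): 165²+280² = 105625 = 325² → right
(425,420,65): 65²+420² = 180625 = 425² → right
(106,217,96): 96+106 ≤ 217, not a triangle
(780,143,793): 143²+780² = 628849 = 793² → right
(117,756,765): 117²+756² = 585225 = 765² → right
(104,165,53): 53+104 ≤ 165, not a triangle
4 of the 6 are right.

4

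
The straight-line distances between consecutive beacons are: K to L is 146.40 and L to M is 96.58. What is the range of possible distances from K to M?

By the triangle inequality, |146.40 − 96.58| ≤ KM ≤ 146.40 + 96.58.

49.82 ≤ KM ≤ 242.98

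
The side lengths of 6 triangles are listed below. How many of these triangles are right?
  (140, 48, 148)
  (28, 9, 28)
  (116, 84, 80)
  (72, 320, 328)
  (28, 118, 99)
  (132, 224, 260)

(140,48,148): 48²+140² = 21904 = 148² → right
(28,9,28): 9²+28² = 865 > 784 = 28² → acute
(116,84,80): 80²+84² = 13456 = 116² → right
(72,320,328): 72²+320² = 107584 = 328² → right
(28,118,99): 28²+99² = 10585 < 13924 = 118² → obtuse
(132,224,260): 132²+224² = 67600 = 260² → right
4 of the 6 are right.

4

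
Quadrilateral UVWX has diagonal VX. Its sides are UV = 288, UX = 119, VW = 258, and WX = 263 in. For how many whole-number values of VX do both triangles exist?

From triangle UVX: 169 < VX < 407.
From triangle WVX: 5 < VX < 521.
Intersection: 169 < VX < 407, so integers 170 through 406: 237 values.

237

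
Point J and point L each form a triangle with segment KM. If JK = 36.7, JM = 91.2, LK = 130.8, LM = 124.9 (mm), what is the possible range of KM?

54.5 < KM < 127.9

From triangle JKM: |36.7 − 91.2| < KM < 36.7 + 91.2, i.e. 54.5 < KM < 127.9.
From triangle LKM: 5.9 < KM < 255.7.
Both must hold, so KM lies in the intersection.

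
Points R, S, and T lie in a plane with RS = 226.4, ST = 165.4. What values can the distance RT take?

61.0 ≤ RT ≤ 391.8

By the triangle inequality, |226.4 − 165.4| ≤ RT ≤ 226.4 + 165.4.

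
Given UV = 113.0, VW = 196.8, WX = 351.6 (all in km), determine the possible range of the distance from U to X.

41.8 ≤ UX ≤ 661.4 km

The maximum is all hops collinear in one direction: 113.0 + 196.8 + 351.6 = 661.4.
The longest hop is 351.6; the others sum to 309.8. Folding the others back against it leaves at least 351.6 − 309.8 = 41.8.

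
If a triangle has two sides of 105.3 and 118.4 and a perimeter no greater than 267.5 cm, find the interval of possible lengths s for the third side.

Triangle inequality alone gives 13.1 < s < 223.7.
The perimeter condition gives s ≤ 267.5 − 105.3 − 118.4 = 43.8.
Intersecting the two: 13.1 < s ≤ 43.8.

13.1 < s ≤ 43.8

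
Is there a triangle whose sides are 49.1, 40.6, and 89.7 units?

No

The two shorter sides sum to 89.7, exactly equal to the longest side 89.7.
That gives only a degenerate (flat) triangle — the inequality must be strict.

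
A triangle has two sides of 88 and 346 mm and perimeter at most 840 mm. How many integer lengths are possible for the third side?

Triangle inequality: 258 < x < 434. Perimeter ≤ 840 gives x ≤ 840 − 88 − 346 = 406.
So 258 < x ≤ 406; integers 259 through 406: 148 values.

148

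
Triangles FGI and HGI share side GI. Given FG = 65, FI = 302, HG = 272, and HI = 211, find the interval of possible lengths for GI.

237 < GI < 367

From triangle FGI: |65 − 302| < GI < 65 + 302, i.e. 237 < GI < 367.
From triangle HGI: 61 < GI < 483.
Both must hold, so GI lies in the intersection.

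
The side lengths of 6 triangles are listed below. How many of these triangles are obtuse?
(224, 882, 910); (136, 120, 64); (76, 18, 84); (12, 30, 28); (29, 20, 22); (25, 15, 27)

1

(224,882,910): 224²+882² = 828100 = 910² → right
(136,120,64): 64²+120² = 18496 = 136² → right
(76,18,84): 18²+76² = 6100 < 7056 = 84² → obtuse
(12,30,28): 12²+28² = 928 > 900 = 30² → acute
(29,20,22): 20²+22² = 884 > 841 = 29² → acute
(25,15,27): 15²+25² = 850 > 729 = 27² → acute
1 of the 6 is obtuse.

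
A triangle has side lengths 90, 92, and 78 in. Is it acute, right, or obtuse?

Compare the square of the longest side to the sum of squares of the other two: 78² + 90² = 14184 > 8464 = 92².

acute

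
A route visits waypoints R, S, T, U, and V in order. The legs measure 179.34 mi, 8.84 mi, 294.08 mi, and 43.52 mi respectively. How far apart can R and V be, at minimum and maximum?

62.38 ≤ RV ≤ 525.78 mi

The maximum is all hops collinear in one direction: 179.34 + 8.84 + 294.08 + 43.52 = 525.78.
The longest hop is 294.08; the others sum to 231.70. Folding the others back against it leaves at least 294.08 − 231.70 = 62.38.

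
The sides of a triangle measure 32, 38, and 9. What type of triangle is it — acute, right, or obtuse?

obtuse

Compare the square of the longest side to the sum of squares of the other two: 9² + 32² = 1105 < 1444 = 38².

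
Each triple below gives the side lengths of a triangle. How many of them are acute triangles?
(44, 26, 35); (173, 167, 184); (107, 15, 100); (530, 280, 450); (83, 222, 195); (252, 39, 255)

1

(44,26,35): 26²+35² = 1901 < 1936 = 44² → obtuse
(173,167,184): 167²+173² = 57818 > 33856 = 184² → acute
(107,15,100): 15²+100² = 10225 < 11449 = 107² → obtuse
(530,280,450): 280²+450² = 280900 = 530² → right
(83,222,195): 83²+195² = 44914 < 49284 = 222² → obtuse
(252,39,255): 39²+252² = 65025 = 255² → right
1 of the 6 is acute.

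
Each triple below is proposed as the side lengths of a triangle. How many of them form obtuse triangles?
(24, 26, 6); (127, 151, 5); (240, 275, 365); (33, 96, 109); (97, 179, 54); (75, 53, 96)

3

(24,26,6): 6²+24² = 612 < 676 = 26² → obtuse
(127,151,5): 5+127 ≤ 151, not a triangle
(240,275,365): 240²+275² = 133225 = 365² → right
(33,96,109): 33²+96² = 10305 < 11881 = 109² → obtuse
(97,179,54): 54+97 ≤ 179, not a triangle
(75,53,96): 53²+75² = 8434 < 9216 = 96² → obtuse
3 of the 6 are obtuse.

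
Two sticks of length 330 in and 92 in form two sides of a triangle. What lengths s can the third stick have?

238 < s < 422 (in)

By the triangle inequality, s must be less than 330 + 92 = 422 and greater than |330 − 92| = 238.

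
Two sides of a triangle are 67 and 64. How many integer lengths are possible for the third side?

The third side lies in the open interval (3, 131).
Integers from 4 to 130 inclusive: 130 − 4 + 1 = 127.

127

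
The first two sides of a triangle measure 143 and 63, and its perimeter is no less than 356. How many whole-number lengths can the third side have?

56

Triangle inequality: 80 < x < 206. Perimeter ≥ 356 gives x ≥ 356 − 143 − 63 = 150.
So 150 ≤ x < 206; integers 150 through 205: 56 values.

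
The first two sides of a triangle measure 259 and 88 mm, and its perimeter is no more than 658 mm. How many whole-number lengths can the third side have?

140

Triangle inequality: 171 < x < 347. Perimeter ≤ 658 gives x ≤ 658 − 259 − 88 = 311.
So 171 < x ≤ 311; integers 172 through 311: 140 values.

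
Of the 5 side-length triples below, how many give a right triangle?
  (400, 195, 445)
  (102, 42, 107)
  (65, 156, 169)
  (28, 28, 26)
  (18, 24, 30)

(400,195,445): 195²+400² = 198025 = 445² → right
(102,42,107): 42²+102² = 12168 > 11449 = 107² → acute
(65,156,169): 65²+156² = 28561 = 169² → right
(28,28,26): 26²+28² = 1460 > 784 = 28² → acute
(18,24,30): 18²+24² = 900 = 30² → right
3 of the 5 are right.

3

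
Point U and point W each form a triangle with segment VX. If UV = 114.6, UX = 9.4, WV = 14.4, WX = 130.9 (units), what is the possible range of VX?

From triangle UVX: |114.6 − 9.4| < VX < 114.6 + 9.4, i.e. 105.2 < VX < 124.0.
From triangle WVX: 116.5 < VX < 145.3.
Both must hold, so VX lies in the intersection.

116.5 < VX < 124.0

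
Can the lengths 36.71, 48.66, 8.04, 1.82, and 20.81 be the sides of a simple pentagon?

A pentagon exists iff every side is shorter than the sum of the others — equivalently, the longest side is less than the sum of the rest.
Longest side 48.66 < 67.38 (sum of the remaining 4), so yes.

Yes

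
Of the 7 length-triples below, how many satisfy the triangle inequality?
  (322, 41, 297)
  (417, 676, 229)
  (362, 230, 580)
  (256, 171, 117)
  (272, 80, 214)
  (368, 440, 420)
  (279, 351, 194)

6

(41,297,322): 41+297 > 322 → valid
(229,417,676): 229+417 ≤ 676 → not valid
(230,362,580): 230+362 > 580 → valid
(117,171,256): 117+171 > 256 → valid
(80,214,272): 80+214 > 272 → valid
(368,420,440): 368+420 > 440 → valid
(194,279,351): 194+279 > 351 → valid
6 of the 7 triples form a triangle.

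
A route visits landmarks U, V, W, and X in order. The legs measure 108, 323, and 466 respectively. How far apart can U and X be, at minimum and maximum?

The maximum is all hops collinear in one direction: 108 + 323 + 466 = 897.
The longest hop is 466; the others sum to 431. Folding the others back against it leaves at least 466 − 431 = 35.

35 ≤ UX ≤ 897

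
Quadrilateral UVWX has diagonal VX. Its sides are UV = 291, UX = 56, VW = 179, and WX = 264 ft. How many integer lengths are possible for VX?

From triangle UVX: 235 < VX < 347.
From triangle WVX: 85 < VX < 443.
Intersection: 235 < VX < 347, so integers 236 through 346: 111 values.

111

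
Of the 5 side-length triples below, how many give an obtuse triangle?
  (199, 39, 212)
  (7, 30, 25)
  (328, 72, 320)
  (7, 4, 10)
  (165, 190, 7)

(199,39,212): 39²+199² = 41122 < 44944 = 212² → obtuse
(7,30,25): 7²+25² = 674 < 900 = 30² → obtuse
(328,72,320): 72²+320² = 107584 = 328² → right
(7,4,10): 4²+7² = 65 < 100 = 10² → obtuse
(165,190,7): 7+165 ≤ 190, not a triangle
3 of the 5 are obtuse.

3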